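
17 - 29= -12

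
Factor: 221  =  13^1*17^1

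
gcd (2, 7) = 1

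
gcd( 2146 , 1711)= 29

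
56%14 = 0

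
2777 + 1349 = 4126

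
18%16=2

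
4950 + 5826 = 10776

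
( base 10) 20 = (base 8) 24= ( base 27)k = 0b10100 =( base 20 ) 10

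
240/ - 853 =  - 240/853 = - 0.28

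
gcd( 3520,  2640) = 880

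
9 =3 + 6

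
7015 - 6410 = 605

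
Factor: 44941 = 13^1* 3457^1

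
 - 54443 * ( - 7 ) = 381101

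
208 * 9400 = 1955200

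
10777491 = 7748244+3029247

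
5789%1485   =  1334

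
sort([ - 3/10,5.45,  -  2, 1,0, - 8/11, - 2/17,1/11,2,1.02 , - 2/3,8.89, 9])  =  [ - 2, - 8/11,  -  2/3, - 3/10,- 2/17,0,1/11,1,1.02 , 2,5.45,8.89, 9 ] 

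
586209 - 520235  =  65974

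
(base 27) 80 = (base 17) CC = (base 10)216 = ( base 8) 330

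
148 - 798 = - 650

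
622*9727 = 6050194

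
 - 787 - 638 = - 1425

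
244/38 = 122/19 = 6.42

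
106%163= 106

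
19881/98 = 202 + 85/98 = 202.87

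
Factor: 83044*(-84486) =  - 7016055384= -2^3*3^1 *13^1*1597^1 * 14081^1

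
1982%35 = 22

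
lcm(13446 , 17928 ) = 53784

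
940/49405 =188/9881 = 0.02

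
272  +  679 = 951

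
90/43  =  90/43 = 2.09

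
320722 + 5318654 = 5639376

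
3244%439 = 171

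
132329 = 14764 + 117565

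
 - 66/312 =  - 11/52 = - 0.21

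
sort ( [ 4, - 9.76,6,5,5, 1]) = [ - 9.76,1,4,5,5,6]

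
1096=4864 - 3768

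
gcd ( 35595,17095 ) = 5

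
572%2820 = 572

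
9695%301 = 63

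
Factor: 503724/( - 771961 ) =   -  2^2*3^1*13^1 *3229^1*771961^( - 1)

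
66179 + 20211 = 86390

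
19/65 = 19/65 = 0.29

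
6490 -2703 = 3787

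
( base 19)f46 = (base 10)5497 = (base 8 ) 12571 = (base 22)b7j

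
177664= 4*44416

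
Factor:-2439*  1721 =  - 4197519 = - 3^2 * 271^1*1721^1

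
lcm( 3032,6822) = 27288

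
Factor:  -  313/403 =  - 13^(-1 )*  31^( - 1 ) * 313^1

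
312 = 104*3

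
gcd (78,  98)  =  2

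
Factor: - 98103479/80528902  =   - 2^( - 1) * 19^1*103^( - 1)*431^( - 1)*907^( -1)*  1973^1 * 2617^1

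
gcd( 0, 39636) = 39636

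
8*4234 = 33872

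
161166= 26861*6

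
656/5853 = 656/5853 = 0.11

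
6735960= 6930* 972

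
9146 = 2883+6263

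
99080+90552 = 189632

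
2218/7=316 + 6/7 = 316.86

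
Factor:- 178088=  -  2^3*113^1*197^1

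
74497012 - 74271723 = 225289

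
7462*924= 6894888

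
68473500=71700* 955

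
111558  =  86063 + 25495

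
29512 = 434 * 68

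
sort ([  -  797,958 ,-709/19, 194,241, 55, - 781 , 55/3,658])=[ - 797, - 781, - 709/19,55/3 , 55, 194, 241,  658,  958] 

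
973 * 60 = 58380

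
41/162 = 41/162 = 0.25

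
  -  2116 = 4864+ - 6980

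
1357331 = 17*79843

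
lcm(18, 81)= 162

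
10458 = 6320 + 4138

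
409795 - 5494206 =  -5084411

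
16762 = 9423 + 7339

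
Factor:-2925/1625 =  - 9/5=- 3^2*5^( - 1 )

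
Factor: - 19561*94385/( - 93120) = 369252997/18624 = 2^( - 6 )*3^( -1 )*31^1*43^1*97^( - 1)*439^1*631^1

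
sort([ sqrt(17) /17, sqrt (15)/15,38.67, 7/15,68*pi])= [sqrt(17)/17,sqrt( 15)/15,7/15,38.67, 68*pi]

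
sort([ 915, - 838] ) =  [-838,915] 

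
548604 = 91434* 6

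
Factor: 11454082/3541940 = 2^( - 1 ) * 5^ ( - 1) * 43^1*409^(-1 )*433^( - 1)*133187^1 =5727041/1770970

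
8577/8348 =1+229/8348 = 1.03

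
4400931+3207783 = 7608714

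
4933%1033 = 801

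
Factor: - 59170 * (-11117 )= 657792890 = 2^1*5^1*61^1 * 97^1*11117^1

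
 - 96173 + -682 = -96855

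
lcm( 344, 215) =1720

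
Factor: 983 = 983^1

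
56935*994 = 56593390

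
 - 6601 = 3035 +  - 9636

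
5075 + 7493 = 12568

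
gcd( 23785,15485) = 5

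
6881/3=2293  +  2/3= 2293.67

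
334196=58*5762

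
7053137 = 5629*1253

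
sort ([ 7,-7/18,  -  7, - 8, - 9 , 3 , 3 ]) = [  -  9, - 8, - 7,-7/18, 3,3,7 ]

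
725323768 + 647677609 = 1373001377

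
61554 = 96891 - 35337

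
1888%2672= 1888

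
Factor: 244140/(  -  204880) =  - 2^(-2)*3^1*197^(  -  1 )*313^1 = - 939/788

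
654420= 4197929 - 3543509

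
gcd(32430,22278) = 282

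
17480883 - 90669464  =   - 73188581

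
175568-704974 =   -  529406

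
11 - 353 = -342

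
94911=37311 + 57600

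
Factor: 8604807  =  3^1*47^1*61027^1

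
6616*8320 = 55045120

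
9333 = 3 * 3111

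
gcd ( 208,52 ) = 52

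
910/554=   455/277  =  1.64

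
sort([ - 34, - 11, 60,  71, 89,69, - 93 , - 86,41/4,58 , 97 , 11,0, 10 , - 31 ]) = [  -  93, - 86 , - 34, - 31, - 11,0, 10, 41/4,  11, 58 , 60,69,  71,89 , 97]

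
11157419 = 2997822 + 8159597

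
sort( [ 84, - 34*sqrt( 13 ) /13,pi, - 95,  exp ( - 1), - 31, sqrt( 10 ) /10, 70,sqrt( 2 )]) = [ - 95, - 31,-34*sqrt( 13 )/13,sqrt( 10 )/10,exp( - 1) , sqrt( 2 ),pi,  70,84]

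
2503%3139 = 2503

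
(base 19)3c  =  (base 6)153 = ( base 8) 105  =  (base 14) 4D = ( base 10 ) 69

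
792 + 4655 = 5447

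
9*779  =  7011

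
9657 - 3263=6394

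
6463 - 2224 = 4239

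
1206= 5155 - 3949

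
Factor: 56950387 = 13^1 * 409^1*10711^1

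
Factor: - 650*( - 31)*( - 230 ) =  - 4634500  =  - 2^2*5^3*13^1*23^1  *31^1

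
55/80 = 11/16 = 0.69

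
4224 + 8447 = 12671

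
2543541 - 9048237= -6504696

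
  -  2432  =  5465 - 7897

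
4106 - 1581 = 2525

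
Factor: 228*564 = 2^4* 3^2 * 19^1*47^1  =  128592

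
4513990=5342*845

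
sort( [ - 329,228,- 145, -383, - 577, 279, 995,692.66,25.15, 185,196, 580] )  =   [-577  , - 383 , - 329,-145,25.15, 185,196, 228,279, 580,692.66,995 ]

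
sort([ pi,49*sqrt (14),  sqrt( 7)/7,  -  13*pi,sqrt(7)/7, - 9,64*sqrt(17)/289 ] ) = [ - 13 * pi,-9, sqrt(7)/7,sqrt(7)/7, 64*sqrt( 17) /289, pi,49*sqrt( 14)]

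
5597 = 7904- 2307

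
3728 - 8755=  - 5027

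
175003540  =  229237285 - 54233745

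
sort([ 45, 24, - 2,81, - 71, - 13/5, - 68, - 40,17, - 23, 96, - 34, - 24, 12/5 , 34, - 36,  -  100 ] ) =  [ - 100, - 71,-68, - 40, - 36, - 34,  -  24, - 23, - 13/5,-2, 12/5, 17, 24, 34,45,  81,  96]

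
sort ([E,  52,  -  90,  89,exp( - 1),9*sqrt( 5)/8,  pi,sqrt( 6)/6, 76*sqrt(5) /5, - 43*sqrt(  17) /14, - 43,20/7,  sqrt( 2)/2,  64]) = [-90, - 43, - 43*sqrt (17)/14, exp(-1), sqrt(6 )/6,  sqrt(2)/2, 9 *sqrt(5)/8,E, 20/7,pi,76*sqrt(5)/5 , 52,  64, 89]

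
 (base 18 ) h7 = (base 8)471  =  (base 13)1b1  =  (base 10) 313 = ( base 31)A3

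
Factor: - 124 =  - 2^2*31^1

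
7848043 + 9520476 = 17368519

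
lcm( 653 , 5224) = 5224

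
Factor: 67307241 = 3^1*73^1*307339^1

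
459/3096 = 51/344 = 0.15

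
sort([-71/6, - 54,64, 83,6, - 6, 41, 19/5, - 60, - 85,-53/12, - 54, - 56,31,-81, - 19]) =[ - 85, - 81, - 60, -56,-54, - 54, - 19, - 71/6, -6,-53/12, 19/5, 6,31,41,64, 83]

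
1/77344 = 1/77344 = 0.00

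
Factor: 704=2^6*11^1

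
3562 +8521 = 12083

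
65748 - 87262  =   - 21514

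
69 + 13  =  82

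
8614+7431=16045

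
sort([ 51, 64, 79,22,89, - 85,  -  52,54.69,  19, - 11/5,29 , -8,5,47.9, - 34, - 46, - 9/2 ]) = [-85, - 52, - 46,-34,  -  8, - 9/2, - 11/5,5, 19,22,29, 47.9,51,54.69,64,79,89 ]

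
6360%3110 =140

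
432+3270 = 3702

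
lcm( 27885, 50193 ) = 250965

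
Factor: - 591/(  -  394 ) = 2^ ( - 1)*3^1 = 3/2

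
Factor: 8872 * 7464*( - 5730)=-2^7*3^2 * 5^1*191^1*311^1*1109^1 = -  379444083840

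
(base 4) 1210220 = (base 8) 14450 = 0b1100100101000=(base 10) 6440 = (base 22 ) d6g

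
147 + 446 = 593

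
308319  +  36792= 345111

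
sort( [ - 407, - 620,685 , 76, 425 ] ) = [  -  620,  -  407,76, 425, 685 ] 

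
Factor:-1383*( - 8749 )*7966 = 2^1*3^1 * 7^1*13^1*461^1*569^1*673^1 = 96387540522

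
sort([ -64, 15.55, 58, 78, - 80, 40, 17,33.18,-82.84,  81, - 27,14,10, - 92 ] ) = [  -  92, -82.84, - 80, - 64  , - 27, 10,14, 15.55,17, 33.18, 40,  58,78,  81]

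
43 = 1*43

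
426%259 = 167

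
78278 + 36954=115232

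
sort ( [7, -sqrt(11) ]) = [-sqrt(11),7]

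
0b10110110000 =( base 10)1456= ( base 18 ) 48g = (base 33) 1b4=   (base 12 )A14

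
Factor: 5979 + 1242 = 3^1*29^1*83^1  =  7221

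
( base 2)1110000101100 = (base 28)95g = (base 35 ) 5V2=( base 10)7212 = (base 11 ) 5467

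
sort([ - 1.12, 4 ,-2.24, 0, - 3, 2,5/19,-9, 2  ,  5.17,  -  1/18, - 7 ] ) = [ - 9, - 7, - 3, - 2.24, - 1.12,-1/18, 0, 5/19, 2, 2,  4,5.17] 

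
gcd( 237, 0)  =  237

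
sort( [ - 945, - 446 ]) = [-945 ,-446]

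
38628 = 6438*6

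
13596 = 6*2266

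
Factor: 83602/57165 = 2^1*3^( - 1 ) * 5^( - 1)*37^( - 1 ) * 103^( - 1)*41801^1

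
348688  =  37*9424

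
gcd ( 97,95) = 1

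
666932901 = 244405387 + 422527514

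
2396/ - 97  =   - 25 + 29/97 = -  24.70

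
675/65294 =675/65294 =0.01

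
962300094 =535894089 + 426406005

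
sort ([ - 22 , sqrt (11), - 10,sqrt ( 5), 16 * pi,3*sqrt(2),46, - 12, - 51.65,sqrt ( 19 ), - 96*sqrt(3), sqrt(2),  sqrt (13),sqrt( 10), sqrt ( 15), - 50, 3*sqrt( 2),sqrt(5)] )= [-96 *sqrt( 3 ),-51.65, - 50, - 22, - 12, - 10,sqrt(2 ),sqrt( 5) , sqrt( 5), sqrt( 10),sqrt (11), sqrt( 13 ) , sqrt( 15), 3*sqrt( 2), 3*sqrt( 2), sqrt( 19), 46, 16*pi] 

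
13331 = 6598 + 6733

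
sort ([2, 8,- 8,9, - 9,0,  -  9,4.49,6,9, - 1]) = [ - 9,- 9,-8, - 1, 0,2 , 4.49,  6,8, 9,9 ] 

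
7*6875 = 48125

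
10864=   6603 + 4261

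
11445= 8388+3057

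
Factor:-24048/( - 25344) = 2^(-4) *11^ (-1 )*167^1 = 167/176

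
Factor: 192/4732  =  48/1183 = 2^4*3^1 *7^ ( - 1) * 13^( - 2) 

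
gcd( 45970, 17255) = 5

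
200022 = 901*222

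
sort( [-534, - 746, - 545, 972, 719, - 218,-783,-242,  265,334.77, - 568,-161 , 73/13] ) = [ - 783, - 746,  -  568,-545, - 534,-242, - 218, - 161, 73/13, 265, 334.77, 719, 972]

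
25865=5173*5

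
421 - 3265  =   - 2844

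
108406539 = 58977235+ 49429304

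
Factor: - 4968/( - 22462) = 2484/11231 = 2^2 * 3^3 * 11^( - 1)*23^1 * 1021^( - 1 ) 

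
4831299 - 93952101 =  - 89120802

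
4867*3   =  14601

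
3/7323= 1/2441 = 0.00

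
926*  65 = 60190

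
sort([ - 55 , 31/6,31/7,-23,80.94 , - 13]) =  [ - 55,-23,-13,  31/7,31/6 , 80.94]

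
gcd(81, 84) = 3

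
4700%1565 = 5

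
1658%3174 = 1658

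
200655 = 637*315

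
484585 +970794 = 1455379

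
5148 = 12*429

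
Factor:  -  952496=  - 2^4*59^1 * 1009^1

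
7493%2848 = 1797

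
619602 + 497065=1116667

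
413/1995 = 59/285 = 0.21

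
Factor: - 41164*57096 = -2350299744 = - 2^5*3^2*13^1*41^1 *61^1*251^1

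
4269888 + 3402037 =7671925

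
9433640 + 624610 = 10058250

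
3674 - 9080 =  - 5406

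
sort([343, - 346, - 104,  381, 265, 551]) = [  -  346, - 104, 265,343, 381,551 ]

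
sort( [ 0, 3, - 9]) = [ - 9, 0, 3]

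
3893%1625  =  643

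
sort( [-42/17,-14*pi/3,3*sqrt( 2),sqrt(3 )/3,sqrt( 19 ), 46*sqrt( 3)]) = [-14*pi/3,-42/17 , sqrt( 3 ) /3 , 3*sqrt (2 ),  sqrt (19 ),  46*sqrt(3 ) ] 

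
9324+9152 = 18476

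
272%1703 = 272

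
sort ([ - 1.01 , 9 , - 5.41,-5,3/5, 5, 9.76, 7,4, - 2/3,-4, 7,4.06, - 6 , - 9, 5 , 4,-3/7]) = [ - 9,- 6,-5.41, - 5, - 4, - 1.01, - 2/3, - 3/7, 3/5,4,4,4.06,5,5,7,7,9,9.76 ]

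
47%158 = 47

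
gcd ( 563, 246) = 1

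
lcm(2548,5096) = 5096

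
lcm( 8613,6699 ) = 60291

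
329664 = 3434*96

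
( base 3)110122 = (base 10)341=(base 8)525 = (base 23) ej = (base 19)HI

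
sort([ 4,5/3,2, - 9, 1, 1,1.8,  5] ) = [ - 9,1, 1, 5/3,1.8,  2,4,5]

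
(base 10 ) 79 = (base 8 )117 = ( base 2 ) 1001111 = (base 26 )31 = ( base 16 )4F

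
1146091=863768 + 282323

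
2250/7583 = 2250/7583 = 0.30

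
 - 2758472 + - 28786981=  - 31545453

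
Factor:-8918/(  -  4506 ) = 4459/2253 = 3^( -1)*7^3*13^1*751^ ( - 1)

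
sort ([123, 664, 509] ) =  [123, 509, 664]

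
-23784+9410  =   - 14374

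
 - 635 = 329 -964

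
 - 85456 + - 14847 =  - 100303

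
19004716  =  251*75716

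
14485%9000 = 5485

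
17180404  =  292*58837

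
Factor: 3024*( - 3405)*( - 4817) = 49599300240 = 2^4*3^4*5^1*7^1*227^1*4817^1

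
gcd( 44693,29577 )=1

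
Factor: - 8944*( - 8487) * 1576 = 119630579328 = 2^7*3^2 * 13^1*23^1*41^1*43^1*197^1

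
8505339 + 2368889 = 10874228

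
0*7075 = 0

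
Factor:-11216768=-2^7*87631^1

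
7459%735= 109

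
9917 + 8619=18536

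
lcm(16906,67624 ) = 67624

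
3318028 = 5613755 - 2295727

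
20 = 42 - 22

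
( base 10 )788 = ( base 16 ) 314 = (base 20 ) 1j8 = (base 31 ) pd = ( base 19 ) 239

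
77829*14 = 1089606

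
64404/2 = 32202  =  32202.00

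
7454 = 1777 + 5677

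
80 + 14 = 94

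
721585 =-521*(-1385) 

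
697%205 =82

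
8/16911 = 8/16911 = 0.00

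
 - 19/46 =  - 19/46 = - 0.41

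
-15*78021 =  - 1170315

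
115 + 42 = 157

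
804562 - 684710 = 119852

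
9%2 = 1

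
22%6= 4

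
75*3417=256275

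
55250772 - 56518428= - 1267656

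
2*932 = 1864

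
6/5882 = 3/2941=0.00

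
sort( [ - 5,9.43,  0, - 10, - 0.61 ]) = [  -  10, - 5,-0.61,  0,9.43 ]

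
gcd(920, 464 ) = 8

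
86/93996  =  43/46998 = 0.00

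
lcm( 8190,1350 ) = 122850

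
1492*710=1059320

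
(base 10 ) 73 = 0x49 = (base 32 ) 29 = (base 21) 3A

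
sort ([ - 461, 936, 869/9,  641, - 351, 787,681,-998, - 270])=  [ - 998, - 461, - 351, - 270,  869/9, 641, 681,787, 936] 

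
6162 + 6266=12428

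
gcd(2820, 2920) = 20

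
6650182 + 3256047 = 9906229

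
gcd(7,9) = 1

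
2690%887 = 29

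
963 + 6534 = 7497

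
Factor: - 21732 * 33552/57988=  -  2^4 * 3^3*7^( - 1) *19^ ( - 1) * 109^ ( - 1)*233^1 * 1811^1 = - 182288016/14497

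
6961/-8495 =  - 1  +  1534/8495 =- 0.82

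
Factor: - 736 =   -  2^5*23^1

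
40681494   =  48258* 843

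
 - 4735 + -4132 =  - 8867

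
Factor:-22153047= - 3^1*7^2*37^1*4073^1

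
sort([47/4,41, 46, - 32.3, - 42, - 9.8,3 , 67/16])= [ - 42, -32.3, - 9.8, 3,67/16,47/4,41,46 ] 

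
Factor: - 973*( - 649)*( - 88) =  - 2^3*7^1*11^2*59^1 * 139^1 =- 55569976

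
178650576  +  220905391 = 399555967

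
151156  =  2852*53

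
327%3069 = 327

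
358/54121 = 358/54121=0.01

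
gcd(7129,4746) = 1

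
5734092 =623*9204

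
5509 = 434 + 5075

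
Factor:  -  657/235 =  - 3^2*5^( - 1 )*47^(-1)*73^1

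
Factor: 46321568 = 2^5*1447549^1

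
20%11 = 9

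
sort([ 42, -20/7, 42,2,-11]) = [ - 11,- 20/7,  2, 42,42]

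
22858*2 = 45716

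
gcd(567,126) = 63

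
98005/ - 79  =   - 98005/79 = - 1240.57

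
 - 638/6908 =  - 1+ 285/314 = - 0.09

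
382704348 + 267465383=650169731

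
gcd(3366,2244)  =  1122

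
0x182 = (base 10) 386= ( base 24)g2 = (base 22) HC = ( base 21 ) I8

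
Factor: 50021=50021^1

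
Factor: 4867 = 31^1 * 157^1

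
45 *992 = 44640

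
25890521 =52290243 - 26399722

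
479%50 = 29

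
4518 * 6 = 27108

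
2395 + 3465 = 5860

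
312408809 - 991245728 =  - 678836919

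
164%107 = 57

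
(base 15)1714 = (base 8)11551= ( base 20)C89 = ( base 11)3808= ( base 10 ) 4969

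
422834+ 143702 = 566536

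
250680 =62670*4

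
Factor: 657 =3^2 * 73^1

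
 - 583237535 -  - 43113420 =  - 540124115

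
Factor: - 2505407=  - 2505407^1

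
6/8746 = 3/4373 = 0.00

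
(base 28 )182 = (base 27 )1ab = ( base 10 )1010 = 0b1111110010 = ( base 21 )262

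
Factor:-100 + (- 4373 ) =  - 3^2*7^1*71^1 = - 4473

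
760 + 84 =844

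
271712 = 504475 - 232763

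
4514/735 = 4514/735 = 6.14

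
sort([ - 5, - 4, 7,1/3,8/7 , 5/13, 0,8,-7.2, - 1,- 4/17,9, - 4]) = [ - 7.2,-5, - 4,  -  4 ,  -  1 , - 4/17,  0, 1/3 , 5/13, 8/7,7, 8,  9]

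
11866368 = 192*61804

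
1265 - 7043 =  - 5778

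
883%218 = 11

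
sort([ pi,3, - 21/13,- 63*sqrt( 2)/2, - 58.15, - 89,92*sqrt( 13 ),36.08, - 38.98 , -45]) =[-89, - 58.15, - 45,-63*sqrt( 2 )/2,  -  38.98,-21/13, 3,pi,36.08, 92*sqrt (13) ]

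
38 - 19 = 19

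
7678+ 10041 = 17719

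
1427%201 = 20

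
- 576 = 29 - 605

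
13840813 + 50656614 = 64497427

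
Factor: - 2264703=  - 3^1*7^1*107843^1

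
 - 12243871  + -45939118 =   -  58182989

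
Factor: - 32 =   -  2^5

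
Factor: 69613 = 67^1*1039^1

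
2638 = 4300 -1662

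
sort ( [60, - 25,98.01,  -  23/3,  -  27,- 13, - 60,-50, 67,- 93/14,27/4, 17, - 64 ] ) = [ - 64 , - 60, - 50, - 27,-25,  -  13,-23/3, - 93/14, 27/4,17 , 60,  67,98.01]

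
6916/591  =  6916/591= 11.70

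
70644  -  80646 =-10002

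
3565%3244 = 321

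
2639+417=3056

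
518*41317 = 21402206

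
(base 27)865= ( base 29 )73P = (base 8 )13557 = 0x176f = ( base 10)5999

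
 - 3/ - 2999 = 3/2999 = 0.00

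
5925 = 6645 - 720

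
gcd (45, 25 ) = 5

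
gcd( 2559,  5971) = 853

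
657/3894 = 219/1298=0.17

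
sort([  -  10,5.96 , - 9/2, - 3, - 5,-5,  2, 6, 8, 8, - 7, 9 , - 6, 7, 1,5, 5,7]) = [ - 10,  -  7,-6, - 5, -5, - 9/2, - 3, 1 , 2 , 5,5 , 5.96, 6, 7 , 7, 8,8, 9 ]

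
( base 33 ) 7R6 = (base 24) EJ0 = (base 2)10000101001000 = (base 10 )8520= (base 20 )1160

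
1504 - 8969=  - 7465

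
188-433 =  - 245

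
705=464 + 241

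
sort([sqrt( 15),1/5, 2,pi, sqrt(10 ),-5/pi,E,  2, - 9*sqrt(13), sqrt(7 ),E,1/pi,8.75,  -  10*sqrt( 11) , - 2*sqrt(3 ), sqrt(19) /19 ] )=[- 10*sqrt( 11 ),-9*sqrt( 13 ),- 2*sqrt(3), - 5/pi,1/5, sqrt( 19 )/19,1/pi,2,2,  sqrt (7),E,E,  pi,  sqrt ( 10 ), sqrt (15 ),8.75 ] 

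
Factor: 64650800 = 2^4*5^2*161627^1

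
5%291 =5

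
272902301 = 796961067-524058766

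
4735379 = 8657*547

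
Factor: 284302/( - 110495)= - 2^1*5^( - 1) * 7^(  -  2)*11^( - 1)*  41^( -1 )*142151^1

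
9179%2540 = 1559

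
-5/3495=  - 1 + 698/699= - 0.00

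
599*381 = 228219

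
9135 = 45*203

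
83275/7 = 83275/7 = 11896.43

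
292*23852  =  6964784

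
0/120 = 0 = 0.00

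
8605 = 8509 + 96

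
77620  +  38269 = 115889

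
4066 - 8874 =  - 4808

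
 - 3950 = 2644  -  6594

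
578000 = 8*72250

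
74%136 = 74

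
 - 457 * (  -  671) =306647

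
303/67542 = 101/22514 = 0.00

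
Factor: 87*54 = 4698 = 2^1*3^4*29^1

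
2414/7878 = 1207/3939 = 0.31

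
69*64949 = 4481481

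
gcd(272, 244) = 4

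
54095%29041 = 25054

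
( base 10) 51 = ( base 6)123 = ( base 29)1m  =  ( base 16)33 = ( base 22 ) 27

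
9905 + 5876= 15781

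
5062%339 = 316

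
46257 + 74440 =120697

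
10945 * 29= 317405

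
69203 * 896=62005888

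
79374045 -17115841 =62258204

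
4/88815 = 4/88815 = 0.00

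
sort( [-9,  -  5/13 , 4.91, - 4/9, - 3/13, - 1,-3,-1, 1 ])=[ - 9, - 3, - 1,-1 , - 4/9, - 5/13, - 3/13, 1, 4.91 ] 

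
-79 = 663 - 742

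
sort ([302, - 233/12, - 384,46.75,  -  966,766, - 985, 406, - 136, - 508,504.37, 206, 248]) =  [-985, - 966,  -  508,- 384 , - 136, - 233/12, 46.75, 206,  248 , 302,406, 504.37,766 ]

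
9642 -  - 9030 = 18672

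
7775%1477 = 390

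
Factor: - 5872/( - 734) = 8 = 2^3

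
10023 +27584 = 37607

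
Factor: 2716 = 2^2*7^1*97^1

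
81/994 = 81/994 = 0.08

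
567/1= 567 = 567.00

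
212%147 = 65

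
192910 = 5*38582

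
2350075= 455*5165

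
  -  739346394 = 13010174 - 752356568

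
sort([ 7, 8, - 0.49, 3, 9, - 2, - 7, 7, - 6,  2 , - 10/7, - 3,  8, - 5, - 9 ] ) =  [ - 9,  -  7, - 6, - 5, - 3, - 2 , - 10/7, - 0.49, 2,3, 7,7, 8,8,9]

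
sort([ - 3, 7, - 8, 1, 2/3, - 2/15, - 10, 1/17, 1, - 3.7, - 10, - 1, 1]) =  [ - 10, - 10, - 8, - 3.7, - 3, - 1,-2/15,1/17,2/3, 1,  1 , 1, 7 ] 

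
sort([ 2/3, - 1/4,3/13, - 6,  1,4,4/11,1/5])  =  [ - 6, - 1/4, 1/5,3/13, 4/11 , 2/3, 1, 4] 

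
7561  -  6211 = 1350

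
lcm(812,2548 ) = 73892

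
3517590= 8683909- 5166319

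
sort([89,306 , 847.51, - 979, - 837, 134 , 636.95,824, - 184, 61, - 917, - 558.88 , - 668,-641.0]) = [-979, - 917, - 837, - 668,- 641.0, - 558.88, - 184,61,89, 134 , 306 , 636.95,824, 847.51] 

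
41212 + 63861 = 105073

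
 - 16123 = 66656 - 82779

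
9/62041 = 9/62041 = 0.00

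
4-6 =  - 2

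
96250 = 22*4375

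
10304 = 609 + 9695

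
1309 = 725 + 584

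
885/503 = 1 + 382/503 = 1.76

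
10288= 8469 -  - 1819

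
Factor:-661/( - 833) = 7^( - 2 )*17^( -1 )*661^1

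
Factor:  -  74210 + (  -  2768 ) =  - 76978 =- 2^1*11^1*3499^1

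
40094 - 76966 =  - 36872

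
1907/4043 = 1907/4043 = 0.47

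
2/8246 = 1/4123 = 0.00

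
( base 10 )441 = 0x1b9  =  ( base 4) 12321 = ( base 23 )j4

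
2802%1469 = 1333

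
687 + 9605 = 10292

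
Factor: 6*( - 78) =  - 2^2*3^2*13^1=- 468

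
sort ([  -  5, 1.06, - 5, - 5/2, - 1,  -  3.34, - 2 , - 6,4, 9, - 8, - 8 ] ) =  [ - 8, - 8, -6, - 5, - 5, - 3.34, - 5/2,  -  2,-1,1.06, 4,9 ]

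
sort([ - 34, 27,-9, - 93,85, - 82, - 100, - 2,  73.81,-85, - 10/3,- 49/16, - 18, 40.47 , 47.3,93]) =[ - 100, - 93,-85, - 82, - 34, - 18, - 9, - 10/3,- 49/16, -2,27,40.47,47.3,73.81,85,93] 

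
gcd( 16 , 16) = 16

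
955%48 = 43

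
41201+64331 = 105532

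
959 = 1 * 959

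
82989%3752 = 445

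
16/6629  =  16/6629 = 0.00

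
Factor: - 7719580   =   - 2^2*5^1 * 11^1*35089^1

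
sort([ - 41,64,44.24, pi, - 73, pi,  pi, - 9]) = [-73 , - 41 , - 9, pi , pi,pi,44.24, 64 ] 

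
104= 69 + 35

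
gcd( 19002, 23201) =1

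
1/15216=1/15216 = 0.00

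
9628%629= 193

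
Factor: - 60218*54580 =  - 3286698440 = - 2^3 * 5^1*2729^1*30109^1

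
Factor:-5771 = -29^1*199^1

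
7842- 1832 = 6010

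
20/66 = 10/33  =  0.30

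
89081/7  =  89081/7 =12725.86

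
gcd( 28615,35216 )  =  1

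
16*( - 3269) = - 52304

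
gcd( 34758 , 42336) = 18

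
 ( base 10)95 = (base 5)340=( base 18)55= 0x5f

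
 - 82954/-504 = 164 + 149/252 =164.59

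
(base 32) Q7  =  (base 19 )263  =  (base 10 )839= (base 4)31013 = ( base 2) 1101000111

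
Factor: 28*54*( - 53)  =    -  2^3*3^3*7^1*53^1  =  -80136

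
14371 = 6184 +8187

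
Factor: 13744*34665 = 476435760 = 2^4*3^1 * 5^1*859^1*2311^1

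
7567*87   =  658329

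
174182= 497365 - 323183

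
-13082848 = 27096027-40178875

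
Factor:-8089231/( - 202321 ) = 7^ ( - 2) *19^1 * 29^1*53^1 * 277^1*4129^( - 1) 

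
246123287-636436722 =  - 390313435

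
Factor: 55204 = 2^2*37^1*373^1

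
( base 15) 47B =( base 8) 1770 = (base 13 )602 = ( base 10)1016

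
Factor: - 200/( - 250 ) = 4/5 = 2^2 * 5^(-1 ) 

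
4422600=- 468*(-9450 ) 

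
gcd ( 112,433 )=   1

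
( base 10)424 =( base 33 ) cs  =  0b110101000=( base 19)136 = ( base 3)120201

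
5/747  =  5/747 = 0.01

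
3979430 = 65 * 61222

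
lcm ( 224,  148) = 8288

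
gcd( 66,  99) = 33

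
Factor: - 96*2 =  - 192 = - 2^6*3^1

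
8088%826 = 654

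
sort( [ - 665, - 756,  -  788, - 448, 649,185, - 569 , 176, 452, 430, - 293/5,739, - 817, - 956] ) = [ - 956, - 817, - 788,-756, - 665, - 569 , - 448, - 293/5,176, 185,430,452 , 649, 739] 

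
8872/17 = 521 + 15/17 = 521.88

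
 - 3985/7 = -570 + 5/7 = -  569.29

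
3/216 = 1/72  =  0.01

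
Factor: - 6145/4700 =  - 2^(-2) * 5^( - 1 )*  47^( - 1)*1229^1 = - 1229/940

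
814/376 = 407/188= 2.16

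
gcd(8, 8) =8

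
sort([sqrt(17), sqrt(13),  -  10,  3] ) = [ - 10,3,sqrt(13), sqrt(17 ) ] 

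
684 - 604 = 80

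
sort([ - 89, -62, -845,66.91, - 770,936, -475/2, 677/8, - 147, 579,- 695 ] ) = [ - 845, - 770,-695, - 475/2, - 147, - 89, - 62,  66.91, 677/8, 579, 936] 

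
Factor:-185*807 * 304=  - 2^4*3^1*5^1 * 19^1 * 37^1 * 269^1= -  45385680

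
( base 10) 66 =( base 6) 150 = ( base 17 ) 3F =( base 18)3C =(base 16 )42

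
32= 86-54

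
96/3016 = 12/377=0.03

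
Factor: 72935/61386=2^( -1 )*3^ (-1) * 5^1*13^( - 1)*29^1 * 503^1 *787^( - 1)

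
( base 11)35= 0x26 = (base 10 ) 38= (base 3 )1102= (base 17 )24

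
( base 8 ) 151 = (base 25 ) 45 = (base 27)3O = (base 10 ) 105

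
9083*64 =581312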